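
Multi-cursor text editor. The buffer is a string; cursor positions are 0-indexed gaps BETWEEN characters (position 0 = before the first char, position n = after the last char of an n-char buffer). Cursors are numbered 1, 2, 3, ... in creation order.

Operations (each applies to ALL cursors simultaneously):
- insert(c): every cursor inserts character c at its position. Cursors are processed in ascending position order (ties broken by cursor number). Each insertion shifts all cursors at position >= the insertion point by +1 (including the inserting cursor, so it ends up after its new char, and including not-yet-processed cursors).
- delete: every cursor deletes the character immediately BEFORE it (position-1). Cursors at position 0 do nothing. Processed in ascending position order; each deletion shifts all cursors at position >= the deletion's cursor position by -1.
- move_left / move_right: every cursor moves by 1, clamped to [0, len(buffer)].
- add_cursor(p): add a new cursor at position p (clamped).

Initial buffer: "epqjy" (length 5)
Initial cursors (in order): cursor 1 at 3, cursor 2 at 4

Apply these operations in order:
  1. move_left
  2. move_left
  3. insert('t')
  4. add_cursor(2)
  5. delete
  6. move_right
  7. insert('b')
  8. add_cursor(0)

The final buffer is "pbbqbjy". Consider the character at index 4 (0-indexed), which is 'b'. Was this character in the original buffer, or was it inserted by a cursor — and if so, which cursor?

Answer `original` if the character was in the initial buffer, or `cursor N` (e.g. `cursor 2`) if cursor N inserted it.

Answer: cursor 2

Derivation:
After op 1 (move_left): buffer="epqjy" (len 5), cursors c1@2 c2@3, authorship .....
After op 2 (move_left): buffer="epqjy" (len 5), cursors c1@1 c2@2, authorship .....
After op 3 (insert('t')): buffer="etptqjy" (len 7), cursors c1@2 c2@4, authorship .1.2...
After op 4 (add_cursor(2)): buffer="etptqjy" (len 7), cursors c1@2 c3@2 c2@4, authorship .1.2...
After op 5 (delete): buffer="pqjy" (len 4), cursors c1@0 c3@0 c2@1, authorship ....
After op 6 (move_right): buffer="pqjy" (len 4), cursors c1@1 c3@1 c2@2, authorship ....
After op 7 (insert('b')): buffer="pbbqbjy" (len 7), cursors c1@3 c3@3 c2@5, authorship .13.2..
After op 8 (add_cursor(0)): buffer="pbbqbjy" (len 7), cursors c4@0 c1@3 c3@3 c2@5, authorship .13.2..
Authorship (.=original, N=cursor N): . 1 3 . 2 . .
Index 4: author = 2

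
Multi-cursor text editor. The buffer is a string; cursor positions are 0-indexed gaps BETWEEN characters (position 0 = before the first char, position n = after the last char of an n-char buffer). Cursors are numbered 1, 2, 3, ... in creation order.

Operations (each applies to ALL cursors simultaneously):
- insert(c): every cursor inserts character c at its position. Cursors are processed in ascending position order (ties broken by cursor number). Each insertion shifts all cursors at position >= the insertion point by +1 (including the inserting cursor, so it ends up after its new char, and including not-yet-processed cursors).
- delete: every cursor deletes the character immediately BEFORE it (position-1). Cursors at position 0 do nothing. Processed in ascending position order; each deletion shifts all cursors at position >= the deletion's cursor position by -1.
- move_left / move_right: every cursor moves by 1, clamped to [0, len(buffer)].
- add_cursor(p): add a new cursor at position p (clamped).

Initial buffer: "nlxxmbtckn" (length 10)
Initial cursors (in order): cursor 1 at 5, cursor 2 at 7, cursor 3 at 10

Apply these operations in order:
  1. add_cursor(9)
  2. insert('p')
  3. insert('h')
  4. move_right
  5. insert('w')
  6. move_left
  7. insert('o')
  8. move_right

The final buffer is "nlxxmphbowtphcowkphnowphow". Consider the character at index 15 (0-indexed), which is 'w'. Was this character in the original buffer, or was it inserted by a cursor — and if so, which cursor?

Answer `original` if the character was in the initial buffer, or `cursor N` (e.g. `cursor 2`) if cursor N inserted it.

After op 1 (add_cursor(9)): buffer="nlxxmbtckn" (len 10), cursors c1@5 c2@7 c4@9 c3@10, authorship ..........
After op 2 (insert('p')): buffer="nlxxmpbtpckpnp" (len 14), cursors c1@6 c2@9 c4@12 c3@14, authorship .....1..2..4.3
After op 3 (insert('h')): buffer="nlxxmphbtphckphnph" (len 18), cursors c1@7 c2@11 c4@15 c3@18, authorship .....11..22..44.33
After op 4 (move_right): buffer="nlxxmphbtphckphnph" (len 18), cursors c1@8 c2@12 c4@16 c3@18, authorship .....11..22..44.33
After op 5 (insert('w')): buffer="nlxxmphbwtphcwkphnwphw" (len 22), cursors c1@9 c2@14 c4@19 c3@22, authorship .....11.1.22.2.44.4333
After op 6 (move_left): buffer="nlxxmphbwtphcwkphnwphw" (len 22), cursors c1@8 c2@13 c4@18 c3@21, authorship .....11.1.22.2.44.4333
After op 7 (insert('o')): buffer="nlxxmphbowtphcowkphnowphow" (len 26), cursors c1@9 c2@15 c4@21 c3@25, authorship .....11.11.22.22.44.443333
After op 8 (move_right): buffer="nlxxmphbowtphcowkphnowphow" (len 26), cursors c1@10 c2@16 c4@22 c3@26, authorship .....11.11.22.22.44.443333
Authorship (.=original, N=cursor N): . . . . . 1 1 . 1 1 . 2 2 . 2 2 . 4 4 . 4 4 3 3 3 3
Index 15: author = 2

Answer: cursor 2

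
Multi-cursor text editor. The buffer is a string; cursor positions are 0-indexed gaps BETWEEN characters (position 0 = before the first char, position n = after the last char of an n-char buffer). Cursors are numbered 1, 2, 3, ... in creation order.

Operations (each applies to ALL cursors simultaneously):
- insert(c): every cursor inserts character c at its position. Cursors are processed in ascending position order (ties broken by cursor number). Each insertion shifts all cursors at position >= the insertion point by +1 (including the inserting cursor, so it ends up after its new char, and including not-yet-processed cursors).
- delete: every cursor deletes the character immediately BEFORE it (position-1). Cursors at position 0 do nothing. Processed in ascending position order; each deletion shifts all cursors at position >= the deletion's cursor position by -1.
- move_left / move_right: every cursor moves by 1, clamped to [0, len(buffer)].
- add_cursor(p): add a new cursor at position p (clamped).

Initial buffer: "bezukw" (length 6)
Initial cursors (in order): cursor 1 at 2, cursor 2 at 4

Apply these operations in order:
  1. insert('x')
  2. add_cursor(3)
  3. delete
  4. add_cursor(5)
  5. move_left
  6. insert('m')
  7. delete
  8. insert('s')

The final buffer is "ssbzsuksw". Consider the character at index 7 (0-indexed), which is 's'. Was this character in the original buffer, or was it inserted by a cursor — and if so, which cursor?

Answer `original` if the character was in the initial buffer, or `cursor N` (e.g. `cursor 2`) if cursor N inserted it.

After op 1 (insert('x')): buffer="bexzuxkw" (len 8), cursors c1@3 c2@6, authorship ..1..2..
After op 2 (add_cursor(3)): buffer="bexzuxkw" (len 8), cursors c1@3 c3@3 c2@6, authorship ..1..2..
After op 3 (delete): buffer="bzukw" (len 5), cursors c1@1 c3@1 c2@3, authorship .....
After op 4 (add_cursor(5)): buffer="bzukw" (len 5), cursors c1@1 c3@1 c2@3 c4@5, authorship .....
After op 5 (move_left): buffer="bzukw" (len 5), cursors c1@0 c3@0 c2@2 c4@4, authorship .....
After op 6 (insert('m')): buffer="mmbzmukmw" (len 9), cursors c1@2 c3@2 c2@5 c4@8, authorship 13..2..4.
After op 7 (delete): buffer="bzukw" (len 5), cursors c1@0 c3@0 c2@2 c4@4, authorship .....
After op 8 (insert('s')): buffer="ssbzsuksw" (len 9), cursors c1@2 c3@2 c2@5 c4@8, authorship 13..2..4.
Authorship (.=original, N=cursor N): 1 3 . . 2 . . 4 .
Index 7: author = 4

Answer: cursor 4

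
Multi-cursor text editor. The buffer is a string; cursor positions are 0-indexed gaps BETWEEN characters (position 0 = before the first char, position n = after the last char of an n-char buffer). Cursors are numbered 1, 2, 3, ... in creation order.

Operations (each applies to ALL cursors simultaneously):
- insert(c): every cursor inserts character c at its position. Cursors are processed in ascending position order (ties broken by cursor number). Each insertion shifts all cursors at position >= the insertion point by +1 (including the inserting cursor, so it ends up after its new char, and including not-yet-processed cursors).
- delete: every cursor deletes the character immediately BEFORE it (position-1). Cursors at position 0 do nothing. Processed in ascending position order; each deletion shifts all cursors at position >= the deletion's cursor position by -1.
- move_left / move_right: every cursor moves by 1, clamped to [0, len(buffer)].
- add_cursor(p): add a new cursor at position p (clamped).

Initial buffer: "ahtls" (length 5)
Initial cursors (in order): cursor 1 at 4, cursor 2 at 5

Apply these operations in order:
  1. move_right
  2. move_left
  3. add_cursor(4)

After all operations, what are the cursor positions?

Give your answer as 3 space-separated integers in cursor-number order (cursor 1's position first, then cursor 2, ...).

After op 1 (move_right): buffer="ahtls" (len 5), cursors c1@5 c2@5, authorship .....
After op 2 (move_left): buffer="ahtls" (len 5), cursors c1@4 c2@4, authorship .....
After op 3 (add_cursor(4)): buffer="ahtls" (len 5), cursors c1@4 c2@4 c3@4, authorship .....

Answer: 4 4 4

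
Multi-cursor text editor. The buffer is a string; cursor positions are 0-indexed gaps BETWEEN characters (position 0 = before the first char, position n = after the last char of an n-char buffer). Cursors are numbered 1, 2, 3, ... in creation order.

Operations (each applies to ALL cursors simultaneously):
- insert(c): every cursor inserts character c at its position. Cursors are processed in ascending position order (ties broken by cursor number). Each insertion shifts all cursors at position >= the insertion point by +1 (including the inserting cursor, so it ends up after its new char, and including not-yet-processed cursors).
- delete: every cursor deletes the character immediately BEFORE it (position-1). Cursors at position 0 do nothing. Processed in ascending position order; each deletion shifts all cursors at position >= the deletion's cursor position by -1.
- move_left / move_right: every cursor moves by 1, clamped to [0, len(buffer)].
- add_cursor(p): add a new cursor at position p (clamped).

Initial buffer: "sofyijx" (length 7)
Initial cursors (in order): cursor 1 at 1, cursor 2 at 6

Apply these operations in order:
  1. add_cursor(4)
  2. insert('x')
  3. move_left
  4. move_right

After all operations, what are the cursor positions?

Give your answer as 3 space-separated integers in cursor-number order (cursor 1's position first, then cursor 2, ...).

Answer: 2 9 6

Derivation:
After op 1 (add_cursor(4)): buffer="sofyijx" (len 7), cursors c1@1 c3@4 c2@6, authorship .......
After op 2 (insert('x')): buffer="sxofyxijxx" (len 10), cursors c1@2 c3@6 c2@9, authorship .1...3..2.
After op 3 (move_left): buffer="sxofyxijxx" (len 10), cursors c1@1 c3@5 c2@8, authorship .1...3..2.
After op 4 (move_right): buffer="sxofyxijxx" (len 10), cursors c1@2 c3@6 c2@9, authorship .1...3..2.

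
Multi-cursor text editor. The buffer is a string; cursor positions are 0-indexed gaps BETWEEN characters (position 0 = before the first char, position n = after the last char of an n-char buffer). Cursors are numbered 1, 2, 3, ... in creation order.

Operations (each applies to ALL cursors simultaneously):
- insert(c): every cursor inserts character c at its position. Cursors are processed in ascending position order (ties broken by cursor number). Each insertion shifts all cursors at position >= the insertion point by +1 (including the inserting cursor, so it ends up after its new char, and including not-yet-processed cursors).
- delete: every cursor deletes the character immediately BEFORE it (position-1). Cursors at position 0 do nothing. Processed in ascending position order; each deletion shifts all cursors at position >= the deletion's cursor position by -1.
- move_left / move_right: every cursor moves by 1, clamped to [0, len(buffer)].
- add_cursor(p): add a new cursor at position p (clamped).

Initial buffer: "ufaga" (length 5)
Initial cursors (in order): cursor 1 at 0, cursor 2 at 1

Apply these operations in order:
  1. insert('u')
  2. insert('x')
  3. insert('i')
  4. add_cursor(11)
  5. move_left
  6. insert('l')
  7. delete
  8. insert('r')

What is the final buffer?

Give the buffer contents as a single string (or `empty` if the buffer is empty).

Answer: uxriuuxrifagra

Derivation:
After op 1 (insert('u')): buffer="uuufaga" (len 7), cursors c1@1 c2@3, authorship 1.2....
After op 2 (insert('x')): buffer="uxuuxfaga" (len 9), cursors c1@2 c2@5, authorship 11.22....
After op 3 (insert('i')): buffer="uxiuuxifaga" (len 11), cursors c1@3 c2@7, authorship 111.222....
After op 4 (add_cursor(11)): buffer="uxiuuxifaga" (len 11), cursors c1@3 c2@7 c3@11, authorship 111.222....
After op 5 (move_left): buffer="uxiuuxifaga" (len 11), cursors c1@2 c2@6 c3@10, authorship 111.222....
After op 6 (insert('l')): buffer="uxliuuxlifagla" (len 14), cursors c1@3 c2@8 c3@13, authorship 1111.2222...3.
After op 7 (delete): buffer="uxiuuxifaga" (len 11), cursors c1@2 c2@6 c3@10, authorship 111.222....
After op 8 (insert('r')): buffer="uxriuuxrifagra" (len 14), cursors c1@3 c2@8 c3@13, authorship 1111.2222...3.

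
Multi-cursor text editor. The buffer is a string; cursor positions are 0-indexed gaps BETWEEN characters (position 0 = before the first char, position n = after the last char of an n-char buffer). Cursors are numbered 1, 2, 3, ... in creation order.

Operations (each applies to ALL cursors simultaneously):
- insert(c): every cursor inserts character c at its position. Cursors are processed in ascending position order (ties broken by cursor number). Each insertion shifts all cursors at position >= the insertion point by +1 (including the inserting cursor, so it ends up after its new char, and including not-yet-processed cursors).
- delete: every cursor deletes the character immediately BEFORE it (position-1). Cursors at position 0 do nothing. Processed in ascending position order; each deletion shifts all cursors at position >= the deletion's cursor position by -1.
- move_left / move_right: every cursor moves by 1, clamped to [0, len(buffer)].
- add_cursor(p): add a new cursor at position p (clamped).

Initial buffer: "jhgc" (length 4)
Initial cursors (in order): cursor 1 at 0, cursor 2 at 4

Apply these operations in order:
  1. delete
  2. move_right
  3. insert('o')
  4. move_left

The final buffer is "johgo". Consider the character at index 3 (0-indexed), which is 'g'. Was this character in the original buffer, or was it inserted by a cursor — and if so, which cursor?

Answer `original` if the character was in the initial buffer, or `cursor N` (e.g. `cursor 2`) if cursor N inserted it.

After op 1 (delete): buffer="jhg" (len 3), cursors c1@0 c2@3, authorship ...
After op 2 (move_right): buffer="jhg" (len 3), cursors c1@1 c2@3, authorship ...
After op 3 (insert('o')): buffer="johgo" (len 5), cursors c1@2 c2@5, authorship .1..2
After op 4 (move_left): buffer="johgo" (len 5), cursors c1@1 c2@4, authorship .1..2
Authorship (.=original, N=cursor N): . 1 . . 2
Index 3: author = original

Answer: original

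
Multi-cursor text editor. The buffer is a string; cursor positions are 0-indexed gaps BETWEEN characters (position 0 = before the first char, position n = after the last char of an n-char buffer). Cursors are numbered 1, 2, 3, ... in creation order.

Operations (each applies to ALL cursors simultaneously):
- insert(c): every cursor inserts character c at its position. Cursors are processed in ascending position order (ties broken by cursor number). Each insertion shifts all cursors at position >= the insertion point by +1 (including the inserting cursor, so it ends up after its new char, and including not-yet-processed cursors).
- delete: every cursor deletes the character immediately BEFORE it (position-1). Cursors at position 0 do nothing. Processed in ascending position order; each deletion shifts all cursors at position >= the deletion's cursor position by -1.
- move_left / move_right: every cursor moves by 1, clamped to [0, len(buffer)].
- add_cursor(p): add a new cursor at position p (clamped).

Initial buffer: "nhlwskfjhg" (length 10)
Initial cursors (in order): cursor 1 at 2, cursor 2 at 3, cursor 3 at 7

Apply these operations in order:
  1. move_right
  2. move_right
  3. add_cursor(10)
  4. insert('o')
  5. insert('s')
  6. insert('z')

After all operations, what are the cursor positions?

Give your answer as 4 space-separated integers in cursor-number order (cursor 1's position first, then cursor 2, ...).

After op 1 (move_right): buffer="nhlwskfjhg" (len 10), cursors c1@3 c2@4 c3@8, authorship ..........
After op 2 (move_right): buffer="nhlwskfjhg" (len 10), cursors c1@4 c2@5 c3@9, authorship ..........
After op 3 (add_cursor(10)): buffer="nhlwskfjhg" (len 10), cursors c1@4 c2@5 c3@9 c4@10, authorship ..........
After op 4 (insert('o')): buffer="nhlwosokfjhogo" (len 14), cursors c1@5 c2@7 c3@12 c4@14, authorship ....1.2....3.4
After op 5 (insert('s')): buffer="nhlwossoskfjhosgos" (len 18), cursors c1@6 c2@9 c3@15 c4@18, authorship ....11.22....33.44
After op 6 (insert('z')): buffer="nhlwoszsoszkfjhoszgosz" (len 22), cursors c1@7 c2@11 c3@18 c4@22, authorship ....111.222....333.444

Answer: 7 11 18 22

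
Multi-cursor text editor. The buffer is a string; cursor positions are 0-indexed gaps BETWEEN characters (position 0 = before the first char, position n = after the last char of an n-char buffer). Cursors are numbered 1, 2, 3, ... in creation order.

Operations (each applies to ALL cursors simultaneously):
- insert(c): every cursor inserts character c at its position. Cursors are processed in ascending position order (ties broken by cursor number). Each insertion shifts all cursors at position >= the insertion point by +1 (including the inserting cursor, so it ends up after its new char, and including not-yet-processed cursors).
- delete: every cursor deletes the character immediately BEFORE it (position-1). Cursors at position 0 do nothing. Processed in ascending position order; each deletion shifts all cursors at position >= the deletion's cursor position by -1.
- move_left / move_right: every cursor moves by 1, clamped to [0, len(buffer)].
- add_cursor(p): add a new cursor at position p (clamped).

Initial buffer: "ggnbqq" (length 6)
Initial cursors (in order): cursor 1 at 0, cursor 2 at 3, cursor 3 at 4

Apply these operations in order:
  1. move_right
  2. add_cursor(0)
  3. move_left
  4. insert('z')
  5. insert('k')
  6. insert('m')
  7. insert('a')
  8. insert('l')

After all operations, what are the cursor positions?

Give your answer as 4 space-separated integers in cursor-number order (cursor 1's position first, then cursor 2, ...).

Answer: 10 18 24 10

Derivation:
After op 1 (move_right): buffer="ggnbqq" (len 6), cursors c1@1 c2@4 c3@5, authorship ......
After op 2 (add_cursor(0)): buffer="ggnbqq" (len 6), cursors c4@0 c1@1 c2@4 c3@5, authorship ......
After op 3 (move_left): buffer="ggnbqq" (len 6), cursors c1@0 c4@0 c2@3 c3@4, authorship ......
After op 4 (insert('z')): buffer="zzggnzbzqq" (len 10), cursors c1@2 c4@2 c2@6 c3@8, authorship 14...2.3..
After op 5 (insert('k')): buffer="zzkkggnzkbzkqq" (len 14), cursors c1@4 c4@4 c2@9 c3@12, authorship 1414...22.33..
After op 6 (insert('m')): buffer="zzkkmmggnzkmbzkmqq" (len 18), cursors c1@6 c4@6 c2@12 c3@16, authorship 141414...222.333..
After op 7 (insert('a')): buffer="zzkkmmaaggnzkmabzkmaqq" (len 22), cursors c1@8 c4@8 c2@15 c3@20, authorship 14141414...2222.3333..
After op 8 (insert('l')): buffer="zzkkmmaallggnzkmalbzkmalqq" (len 26), cursors c1@10 c4@10 c2@18 c3@24, authorship 1414141414...22222.33333..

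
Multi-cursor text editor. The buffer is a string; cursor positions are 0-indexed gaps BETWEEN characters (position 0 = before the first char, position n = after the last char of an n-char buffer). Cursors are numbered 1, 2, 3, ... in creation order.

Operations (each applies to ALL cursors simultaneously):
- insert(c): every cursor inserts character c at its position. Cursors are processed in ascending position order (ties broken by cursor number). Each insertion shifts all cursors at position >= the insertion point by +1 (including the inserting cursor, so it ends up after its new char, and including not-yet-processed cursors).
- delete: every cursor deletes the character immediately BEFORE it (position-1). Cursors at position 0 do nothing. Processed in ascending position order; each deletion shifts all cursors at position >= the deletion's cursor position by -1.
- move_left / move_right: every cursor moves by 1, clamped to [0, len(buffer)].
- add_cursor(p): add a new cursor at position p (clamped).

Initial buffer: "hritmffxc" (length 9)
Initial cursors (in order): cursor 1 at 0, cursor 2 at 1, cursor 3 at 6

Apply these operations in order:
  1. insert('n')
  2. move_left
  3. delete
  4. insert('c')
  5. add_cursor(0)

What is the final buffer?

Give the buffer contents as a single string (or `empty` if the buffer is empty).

After op 1 (insert('n')): buffer="nhnritmfnfxc" (len 12), cursors c1@1 c2@3 c3@9, authorship 1.2.....3...
After op 2 (move_left): buffer="nhnritmfnfxc" (len 12), cursors c1@0 c2@2 c3@8, authorship 1.2.....3...
After op 3 (delete): buffer="nnritmnfxc" (len 10), cursors c1@0 c2@1 c3@6, authorship 12....3...
After op 4 (insert('c')): buffer="cncnritmcnfxc" (len 13), cursors c1@1 c2@3 c3@9, authorship 1122....33...
After op 5 (add_cursor(0)): buffer="cncnritmcnfxc" (len 13), cursors c4@0 c1@1 c2@3 c3@9, authorship 1122....33...

Answer: cncnritmcnfxc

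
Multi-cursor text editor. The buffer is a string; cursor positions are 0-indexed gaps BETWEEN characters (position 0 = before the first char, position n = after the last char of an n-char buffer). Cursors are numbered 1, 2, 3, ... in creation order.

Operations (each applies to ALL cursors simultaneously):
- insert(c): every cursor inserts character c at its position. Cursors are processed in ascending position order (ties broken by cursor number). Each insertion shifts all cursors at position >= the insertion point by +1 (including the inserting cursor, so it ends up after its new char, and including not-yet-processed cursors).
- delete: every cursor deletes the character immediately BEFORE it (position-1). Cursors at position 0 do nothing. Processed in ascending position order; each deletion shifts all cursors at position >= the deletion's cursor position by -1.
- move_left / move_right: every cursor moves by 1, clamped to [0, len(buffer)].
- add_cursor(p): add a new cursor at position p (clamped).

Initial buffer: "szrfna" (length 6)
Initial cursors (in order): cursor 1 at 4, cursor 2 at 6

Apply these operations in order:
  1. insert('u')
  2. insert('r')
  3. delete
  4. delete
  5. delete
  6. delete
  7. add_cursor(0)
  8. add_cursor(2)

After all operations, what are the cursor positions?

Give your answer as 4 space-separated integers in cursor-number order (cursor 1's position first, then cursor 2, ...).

Answer: 2 2 0 2

Derivation:
After op 1 (insert('u')): buffer="szrfunau" (len 8), cursors c1@5 c2@8, authorship ....1..2
After op 2 (insert('r')): buffer="szrfurnaur" (len 10), cursors c1@6 c2@10, authorship ....11..22
After op 3 (delete): buffer="szrfunau" (len 8), cursors c1@5 c2@8, authorship ....1..2
After op 4 (delete): buffer="szrfna" (len 6), cursors c1@4 c2@6, authorship ......
After op 5 (delete): buffer="szrn" (len 4), cursors c1@3 c2@4, authorship ....
After op 6 (delete): buffer="sz" (len 2), cursors c1@2 c2@2, authorship ..
After op 7 (add_cursor(0)): buffer="sz" (len 2), cursors c3@0 c1@2 c2@2, authorship ..
After op 8 (add_cursor(2)): buffer="sz" (len 2), cursors c3@0 c1@2 c2@2 c4@2, authorship ..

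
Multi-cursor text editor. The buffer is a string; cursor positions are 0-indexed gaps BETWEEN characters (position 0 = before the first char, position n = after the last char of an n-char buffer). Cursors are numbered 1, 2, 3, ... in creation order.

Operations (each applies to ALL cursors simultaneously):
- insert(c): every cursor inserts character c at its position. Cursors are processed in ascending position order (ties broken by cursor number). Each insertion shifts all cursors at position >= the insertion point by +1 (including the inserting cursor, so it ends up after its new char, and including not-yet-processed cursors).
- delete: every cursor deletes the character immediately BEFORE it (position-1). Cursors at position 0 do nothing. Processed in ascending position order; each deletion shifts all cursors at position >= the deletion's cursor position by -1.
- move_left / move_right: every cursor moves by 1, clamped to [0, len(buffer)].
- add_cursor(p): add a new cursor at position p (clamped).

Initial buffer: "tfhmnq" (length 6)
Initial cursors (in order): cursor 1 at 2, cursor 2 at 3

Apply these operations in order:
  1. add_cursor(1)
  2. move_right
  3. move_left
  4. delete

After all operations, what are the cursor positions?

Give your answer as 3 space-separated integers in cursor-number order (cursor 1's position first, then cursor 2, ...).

After op 1 (add_cursor(1)): buffer="tfhmnq" (len 6), cursors c3@1 c1@2 c2@3, authorship ......
After op 2 (move_right): buffer="tfhmnq" (len 6), cursors c3@2 c1@3 c2@4, authorship ......
After op 3 (move_left): buffer="tfhmnq" (len 6), cursors c3@1 c1@2 c2@3, authorship ......
After op 4 (delete): buffer="mnq" (len 3), cursors c1@0 c2@0 c3@0, authorship ...

Answer: 0 0 0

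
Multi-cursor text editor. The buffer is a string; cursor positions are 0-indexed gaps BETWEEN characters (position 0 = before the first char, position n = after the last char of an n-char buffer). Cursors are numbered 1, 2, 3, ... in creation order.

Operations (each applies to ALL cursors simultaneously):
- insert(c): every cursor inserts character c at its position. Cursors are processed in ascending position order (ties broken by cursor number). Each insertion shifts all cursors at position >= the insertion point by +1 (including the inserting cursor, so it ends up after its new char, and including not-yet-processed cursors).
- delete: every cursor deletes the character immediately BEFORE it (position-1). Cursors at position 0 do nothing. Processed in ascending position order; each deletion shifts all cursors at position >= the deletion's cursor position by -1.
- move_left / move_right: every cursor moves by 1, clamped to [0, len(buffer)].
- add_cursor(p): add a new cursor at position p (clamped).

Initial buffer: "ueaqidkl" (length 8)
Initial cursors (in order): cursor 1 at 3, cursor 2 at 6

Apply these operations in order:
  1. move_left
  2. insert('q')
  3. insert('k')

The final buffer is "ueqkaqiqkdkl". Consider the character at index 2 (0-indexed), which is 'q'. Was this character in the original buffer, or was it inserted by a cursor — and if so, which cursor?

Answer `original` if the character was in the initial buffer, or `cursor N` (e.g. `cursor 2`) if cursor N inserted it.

Answer: cursor 1

Derivation:
After op 1 (move_left): buffer="ueaqidkl" (len 8), cursors c1@2 c2@5, authorship ........
After op 2 (insert('q')): buffer="ueqaqiqdkl" (len 10), cursors c1@3 c2@7, authorship ..1...2...
After op 3 (insert('k')): buffer="ueqkaqiqkdkl" (len 12), cursors c1@4 c2@9, authorship ..11...22...
Authorship (.=original, N=cursor N): . . 1 1 . . . 2 2 . . .
Index 2: author = 1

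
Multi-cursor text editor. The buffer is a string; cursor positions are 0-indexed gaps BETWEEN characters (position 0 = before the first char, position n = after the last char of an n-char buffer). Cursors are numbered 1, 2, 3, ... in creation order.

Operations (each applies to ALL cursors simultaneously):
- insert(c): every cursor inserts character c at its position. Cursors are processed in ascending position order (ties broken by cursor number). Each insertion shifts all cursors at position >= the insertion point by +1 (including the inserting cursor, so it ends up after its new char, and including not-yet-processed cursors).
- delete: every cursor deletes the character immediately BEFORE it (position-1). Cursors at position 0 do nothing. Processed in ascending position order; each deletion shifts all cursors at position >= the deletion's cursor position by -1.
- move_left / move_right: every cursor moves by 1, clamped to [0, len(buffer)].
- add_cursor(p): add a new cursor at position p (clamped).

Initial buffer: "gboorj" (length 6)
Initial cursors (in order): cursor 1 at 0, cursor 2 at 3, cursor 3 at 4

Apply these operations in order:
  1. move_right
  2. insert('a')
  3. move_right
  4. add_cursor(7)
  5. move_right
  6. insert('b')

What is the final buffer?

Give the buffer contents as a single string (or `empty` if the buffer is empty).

Answer: gaboboarabbjb

Derivation:
After op 1 (move_right): buffer="gboorj" (len 6), cursors c1@1 c2@4 c3@5, authorship ......
After op 2 (insert('a')): buffer="gabooaraj" (len 9), cursors c1@2 c2@6 c3@8, authorship .1...2.3.
After op 3 (move_right): buffer="gabooaraj" (len 9), cursors c1@3 c2@7 c3@9, authorship .1...2.3.
After op 4 (add_cursor(7)): buffer="gabooaraj" (len 9), cursors c1@3 c2@7 c4@7 c3@9, authorship .1...2.3.
After op 5 (move_right): buffer="gabooaraj" (len 9), cursors c1@4 c2@8 c4@8 c3@9, authorship .1...2.3.
After op 6 (insert('b')): buffer="gaboboarabbjb" (len 13), cursors c1@5 c2@11 c4@11 c3@13, authorship .1..1.2.324.3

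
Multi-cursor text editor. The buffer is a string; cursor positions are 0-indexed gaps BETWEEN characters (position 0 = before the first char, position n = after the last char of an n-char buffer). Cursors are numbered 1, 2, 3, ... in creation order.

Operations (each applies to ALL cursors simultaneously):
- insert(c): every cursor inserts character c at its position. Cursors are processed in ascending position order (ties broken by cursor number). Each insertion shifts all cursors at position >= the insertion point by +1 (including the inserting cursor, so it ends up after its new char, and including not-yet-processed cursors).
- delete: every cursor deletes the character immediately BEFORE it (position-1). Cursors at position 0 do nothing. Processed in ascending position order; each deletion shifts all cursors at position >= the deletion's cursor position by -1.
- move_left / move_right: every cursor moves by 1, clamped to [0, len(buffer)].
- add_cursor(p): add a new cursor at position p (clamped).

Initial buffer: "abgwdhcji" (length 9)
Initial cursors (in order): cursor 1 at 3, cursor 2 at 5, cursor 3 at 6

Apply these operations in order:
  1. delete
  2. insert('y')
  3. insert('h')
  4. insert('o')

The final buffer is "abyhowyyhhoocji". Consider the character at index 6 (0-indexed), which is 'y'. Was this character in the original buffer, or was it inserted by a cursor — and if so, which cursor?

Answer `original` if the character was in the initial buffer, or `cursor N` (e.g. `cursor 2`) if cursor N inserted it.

After op 1 (delete): buffer="abwcji" (len 6), cursors c1@2 c2@3 c3@3, authorship ......
After op 2 (insert('y')): buffer="abywyycji" (len 9), cursors c1@3 c2@6 c3@6, authorship ..1.23...
After op 3 (insert('h')): buffer="abyhwyyhhcji" (len 12), cursors c1@4 c2@9 c3@9, authorship ..11.2323...
After op 4 (insert('o')): buffer="abyhowyyhhoocji" (len 15), cursors c1@5 c2@12 c3@12, authorship ..111.232323...
Authorship (.=original, N=cursor N): . . 1 1 1 . 2 3 2 3 2 3 . . .
Index 6: author = 2

Answer: cursor 2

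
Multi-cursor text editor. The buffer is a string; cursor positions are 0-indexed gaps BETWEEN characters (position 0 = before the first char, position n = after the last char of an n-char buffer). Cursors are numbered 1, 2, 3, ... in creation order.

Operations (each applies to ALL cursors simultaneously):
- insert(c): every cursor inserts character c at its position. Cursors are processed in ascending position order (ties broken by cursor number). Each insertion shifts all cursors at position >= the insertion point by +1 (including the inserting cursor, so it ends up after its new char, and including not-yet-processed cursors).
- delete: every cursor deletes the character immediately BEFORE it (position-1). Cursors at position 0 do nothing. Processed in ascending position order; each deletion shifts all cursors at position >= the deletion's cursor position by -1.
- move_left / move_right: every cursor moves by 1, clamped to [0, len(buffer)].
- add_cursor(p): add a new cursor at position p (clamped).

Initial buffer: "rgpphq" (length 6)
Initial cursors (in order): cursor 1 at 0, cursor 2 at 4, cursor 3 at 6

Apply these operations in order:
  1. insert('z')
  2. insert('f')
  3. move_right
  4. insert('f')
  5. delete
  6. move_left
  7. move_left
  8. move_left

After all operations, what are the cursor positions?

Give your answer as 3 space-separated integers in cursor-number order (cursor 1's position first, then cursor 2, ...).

Answer: 0 6 9

Derivation:
After op 1 (insert('z')): buffer="zrgppzhqz" (len 9), cursors c1@1 c2@6 c3@9, authorship 1....2..3
After op 2 (insert('f')): buffer="zfrgppzfhqzf" (len 12), cursors c1@2 c2@8 c3@12, authorship 11....22..33
After op 3 (move_right): buffer="zfrgppzfhqzf" (len 12), cursors c1@3 c2@9 c3@12, authorship 11....22..33
After op 4 (insert('f')): buffer="zfrfgppzfhfqzff" (len 15), cursors c1@4 c2@11 c3@15, authorship 11.1...22.2.333
After op 5 (delete): buffer="zfrgppzfhqzf" (len 12), cursors c1@3 c2@9 c3@12, authorship 11....22..33
After op 6 (move_left): buffer="zfrgppzfhqzf" (len 12), cursors c1@2 c2@8 c3@11, authorship 11....22..33
After op 7 (move_left): buffer="zfrgppzfhqzf" (len 12), cursors c1@1 c2@7 c3@10, authorship 11....22..33
After op 8 (move_left): buffer="zfrgppzfhqzf" (len 12), cursors c1@0 c2@6 c3@9, authorship 11....22..33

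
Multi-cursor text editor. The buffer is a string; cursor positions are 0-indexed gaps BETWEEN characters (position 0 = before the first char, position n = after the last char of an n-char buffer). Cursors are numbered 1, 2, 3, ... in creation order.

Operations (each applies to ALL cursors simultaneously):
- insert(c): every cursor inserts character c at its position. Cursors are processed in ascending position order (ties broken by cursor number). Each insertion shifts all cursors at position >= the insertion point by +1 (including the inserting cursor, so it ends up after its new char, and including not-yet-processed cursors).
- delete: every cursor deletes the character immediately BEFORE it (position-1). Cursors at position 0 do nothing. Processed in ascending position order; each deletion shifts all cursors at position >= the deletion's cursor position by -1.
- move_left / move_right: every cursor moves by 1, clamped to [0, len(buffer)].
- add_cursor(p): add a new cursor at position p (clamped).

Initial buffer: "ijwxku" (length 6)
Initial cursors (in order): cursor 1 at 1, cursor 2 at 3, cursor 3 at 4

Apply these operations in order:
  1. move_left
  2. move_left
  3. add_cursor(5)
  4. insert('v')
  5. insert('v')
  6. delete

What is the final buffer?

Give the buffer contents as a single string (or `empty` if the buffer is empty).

Answer: vivjvwxkvu

Derivation:
After op 1 (move_left): buffer="ijwxku" (len 6), cursors c1@0 c2@2 c3@3, authorship ......
After op 2 (move_left): buffer="ijwxku" (len 6), cursors c1@0 c2@1 c3@2, authorship ......
After op 3 (add_cursor(5)): buffer="ijwxku" (len 6), cursors c1@0 c2@1 c3@2 c4@5, authorship ......
After op 4 (insert('v')): buffer="vivjvwxkvu" (len 10), cursors c1@1 c2@3 c3@5 c4@9, authorship 1.2.3...4.
After op 5 (insert('v')): buffer="vvivvjvvwxkvvu" (len 14), cursors c1@2 c2@5 c3@8 c4@13, authorship 11.22.33...44.
After op 6 (delete): buffer="vivjvwxkvu" (len 10), cursors c1@1 c2@3 c3@5 c4@9, authorship 1.2.3...4.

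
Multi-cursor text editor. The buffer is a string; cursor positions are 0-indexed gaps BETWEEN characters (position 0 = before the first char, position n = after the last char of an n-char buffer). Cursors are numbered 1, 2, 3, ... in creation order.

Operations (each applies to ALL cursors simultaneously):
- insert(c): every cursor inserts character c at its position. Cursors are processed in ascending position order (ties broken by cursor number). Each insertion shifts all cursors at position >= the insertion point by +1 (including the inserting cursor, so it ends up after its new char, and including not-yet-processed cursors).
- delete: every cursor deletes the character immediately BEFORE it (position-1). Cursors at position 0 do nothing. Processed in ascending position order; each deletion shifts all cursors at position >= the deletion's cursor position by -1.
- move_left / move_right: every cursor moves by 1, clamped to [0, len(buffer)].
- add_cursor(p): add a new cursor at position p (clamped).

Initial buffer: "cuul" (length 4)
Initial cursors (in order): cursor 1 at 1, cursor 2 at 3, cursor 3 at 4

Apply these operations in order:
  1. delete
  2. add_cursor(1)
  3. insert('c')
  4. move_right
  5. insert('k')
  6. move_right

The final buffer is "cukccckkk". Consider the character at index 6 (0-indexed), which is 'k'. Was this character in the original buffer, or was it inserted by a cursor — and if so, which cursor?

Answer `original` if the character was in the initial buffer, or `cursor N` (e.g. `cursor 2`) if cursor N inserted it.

After op 1 (delete): buffer="u" (len 1), cursors c1@0 c2@1 c3@1, authorship .
After op 2 (add_cursor(1)): buffer="u" (len 1), cursors c1@0 c2@1 c3@1 c4@1, authorship .
After op 3 (insert('c')): buffer="cuccc" (len 5), cursors c1@1 c2@5 c3@5 c4@5, authorship 1.234
After op 4 (move_right): buffer="cuccc" (len 5), cursors c1@2 c2@5 c3@5 c4@5, authorship 1.234
After op 5 (insert('k')): buffer="cukccckkk" (len 9), cursors c1@3 c2@9 c3@9 c4@9, authorship 1.1234234
After op 6 (move_right): buffer="cukccckkk" (len 9), cursors c1@4 c2@9 c3@9 c4@9, authorship 1.1234234
Authorship (.=original, N=cursor N): 1 . 1 2 3 4 2 3 4
Index 6: author = 2

Answer: cursor 2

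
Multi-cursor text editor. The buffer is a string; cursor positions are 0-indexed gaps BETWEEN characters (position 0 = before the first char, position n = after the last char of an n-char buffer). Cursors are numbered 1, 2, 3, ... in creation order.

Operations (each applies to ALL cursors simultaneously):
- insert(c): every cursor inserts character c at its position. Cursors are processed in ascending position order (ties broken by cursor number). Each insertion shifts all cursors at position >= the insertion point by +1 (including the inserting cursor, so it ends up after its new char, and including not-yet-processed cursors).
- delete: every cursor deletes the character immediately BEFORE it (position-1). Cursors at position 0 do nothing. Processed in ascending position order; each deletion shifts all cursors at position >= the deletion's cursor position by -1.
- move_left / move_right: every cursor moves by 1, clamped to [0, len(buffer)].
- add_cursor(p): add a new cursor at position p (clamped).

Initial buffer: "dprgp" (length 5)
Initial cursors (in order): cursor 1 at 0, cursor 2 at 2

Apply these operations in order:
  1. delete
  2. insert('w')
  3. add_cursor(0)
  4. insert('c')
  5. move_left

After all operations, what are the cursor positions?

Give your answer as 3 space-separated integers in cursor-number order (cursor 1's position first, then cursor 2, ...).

After op 1 (delete): buffer="drgp" (len 4), cursors c1@0 c2@1, authorship ....
After op 2 (insert('w')): buffer="wdwrgp" (len 6), cursors c1@1 c2@3, authorship 1.2...
After op 3 (add_cursor(0)): buffer="wdwrgp" (len 6), cursors c3@0 c1@1 c2@3, authorship 1.2...
After op 4 (insert('c')): buffer="cwcdwcrgp" (len 9), cursors c3@1 c1@3 c2@6, authorship 311.22...
After op 5 (move_left): buffer="cwcdwcrgp" (len 9), cursors c3@0 c1@2 c2@5, authorship 311.22...

Answer: 2 5 0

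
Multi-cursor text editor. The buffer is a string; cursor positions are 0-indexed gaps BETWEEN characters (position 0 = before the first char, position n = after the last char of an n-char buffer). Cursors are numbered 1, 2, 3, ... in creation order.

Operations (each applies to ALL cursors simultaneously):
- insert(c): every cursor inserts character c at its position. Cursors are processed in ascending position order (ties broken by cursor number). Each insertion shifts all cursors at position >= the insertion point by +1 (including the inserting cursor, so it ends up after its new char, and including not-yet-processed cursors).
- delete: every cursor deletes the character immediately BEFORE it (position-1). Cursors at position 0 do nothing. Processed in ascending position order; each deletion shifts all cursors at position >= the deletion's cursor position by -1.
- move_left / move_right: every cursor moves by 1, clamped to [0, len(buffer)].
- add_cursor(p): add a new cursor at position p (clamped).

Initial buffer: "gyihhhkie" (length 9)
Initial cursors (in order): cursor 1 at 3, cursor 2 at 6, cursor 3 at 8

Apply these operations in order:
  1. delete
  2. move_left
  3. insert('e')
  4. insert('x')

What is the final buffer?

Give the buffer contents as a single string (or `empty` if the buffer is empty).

After op 1 (delete): buffer="gyhhke" (len 6), cursors c1@2 c2@4 c3@5, authorship ......
After op 2 (move_left): buffer="gyhhke" (len 6), cursors c1@1 c2@3 c3@4, authorship ......
After op 3 (insert('e')): buffer="geyheheke" (len 9), cursors c1@2 c2@5 c3@7, authorship .1..2.3..
After op 4 (insert('x')): buffer="gexyhexhexke" (len 12), cursors c1@3 c2@7 c3@10, authorship .11..22.33..

Answer: gexyhexhexke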